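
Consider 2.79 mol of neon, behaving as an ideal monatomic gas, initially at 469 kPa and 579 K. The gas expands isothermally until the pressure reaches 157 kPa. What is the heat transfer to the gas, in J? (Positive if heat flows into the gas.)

V₁ = nRT₁/P₁ = 2.79×8.314×579/469 = 28.6 L.
Isothermal: T stays 579 K; PV = const ⇒ V₂ = 85.5 L, P₂ = 157 kPa.
ΔU = 0 (ideal gas, T constant).
W = nRT ln(V₂/V₁) = 2.79×8.314×579×ln(2.99) = 14700 J.
Q = ΔU + W = 14700 J.

14700 J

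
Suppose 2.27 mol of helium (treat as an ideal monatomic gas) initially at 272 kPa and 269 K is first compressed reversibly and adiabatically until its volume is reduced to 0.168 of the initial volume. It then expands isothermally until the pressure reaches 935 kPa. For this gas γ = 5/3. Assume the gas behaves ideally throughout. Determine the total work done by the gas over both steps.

11600 J

V₁ = nRT₁/P₁ = 2.27×8.314×269/272 = 18.7 L.
Step 1 — Adiabatic: TV^(γ−1) = const ⇒ T₂ = 269×(5.95)^0.667 = 884 K; PV^γ = const ⇒ P₂ = 5320 kPa.
ΔU = nCvΔT = 2.27×12.5×(884−269) = 17400 J.
Q = 0 for an adiabatic process, so W = −ΔU = -17400 J.
State after step 1: P = 5320 kPa, V = 3.14 L, T = 884 K.
Step 2 — Isothermal: T stays 884 K; PV = const ⇒ V₂ = 17.8 L, P₂ = 935 kPa.
ΔU = 0 (ideal gas, T constant).
W = nRT ln(V₂/V₁) = 2.27×8.314×884×ln(5.69) = 29000 J.
Q = ΔU + W = 29000 J.
Net over both steps: W = 11600 J, Q = 29000 J, ΔU = 17400 J.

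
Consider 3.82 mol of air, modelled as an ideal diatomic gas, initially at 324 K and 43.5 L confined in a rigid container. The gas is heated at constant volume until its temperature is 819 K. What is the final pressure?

598 kPa

P₁ = nRT₁/V₁ = 3.82×8.314×324/43.5 = 237 kPa.
Isochoric: V stays 43.5 L; P/T = const ⇒ T₂ = 819 K, P₂ = 598 kPa.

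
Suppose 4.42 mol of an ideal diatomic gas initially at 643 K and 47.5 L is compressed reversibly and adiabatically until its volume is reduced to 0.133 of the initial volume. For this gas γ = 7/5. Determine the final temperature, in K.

1440 K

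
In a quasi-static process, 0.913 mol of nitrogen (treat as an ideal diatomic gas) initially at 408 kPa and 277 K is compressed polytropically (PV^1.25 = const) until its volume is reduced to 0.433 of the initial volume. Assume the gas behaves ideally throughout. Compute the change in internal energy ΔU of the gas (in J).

1220 J

V₁ = nRT₁/P₁ = 0.913×8.314×277/408 = 5.15 L.
Polytropic n=1.25: T₂ = T₁(V₁/V₂)^(n−1) = 277×(2.31)^0.25 = 341 K; P₂ = P₁(V₁/V₂)^n = 1160 kPa.
For an ideal gas ΔU = nCvΔT with Cv = (5/2)R = 20.8 J/(mol·K).
ΔU = 0.913×20.8×(341−277) = 1220 J.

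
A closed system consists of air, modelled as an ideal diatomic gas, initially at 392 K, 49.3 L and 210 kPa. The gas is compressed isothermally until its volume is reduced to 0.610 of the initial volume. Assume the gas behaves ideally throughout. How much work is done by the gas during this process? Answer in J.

-5120 J

n = P₁V₁/(RT₁) = 210×49.3/(8.314×392) = 3.18 mol.
Isothermal: T stays 392 K; PV = const ⇒ V₂ = 30.1 L, P₂ = 344 kPa.
W = nRT ln(V₂/V₁) = 3.18×8.314×392×ln(0.610) = -5120 J.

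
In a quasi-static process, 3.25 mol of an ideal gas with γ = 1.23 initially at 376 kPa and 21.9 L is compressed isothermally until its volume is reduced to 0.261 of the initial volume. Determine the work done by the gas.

-11100 J

T₁ = P₁V₁/(nR) = 376×21.9/(3.25×8.314) = 305 K.
Isothermal: T stays 305 K; PV = const ⇒ V₂ = 5.72 L, P₂ = 1440 kPa.
W = nRT ln(V₂/V₁) = 3.25×8.314×305×ln(0.261) = -11100 J.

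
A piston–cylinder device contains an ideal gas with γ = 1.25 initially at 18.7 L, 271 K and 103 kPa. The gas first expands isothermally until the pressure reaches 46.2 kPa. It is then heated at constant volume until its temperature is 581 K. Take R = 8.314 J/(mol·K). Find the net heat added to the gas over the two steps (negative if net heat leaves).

10400 J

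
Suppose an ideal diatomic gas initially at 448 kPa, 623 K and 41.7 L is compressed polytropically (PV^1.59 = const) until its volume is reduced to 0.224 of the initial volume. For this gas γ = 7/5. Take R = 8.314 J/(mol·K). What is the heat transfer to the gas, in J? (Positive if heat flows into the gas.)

21300 J

n = P₁V₁/(RT₁) = 448×41.7/(8.314×623) = 3.61 mol.
Polytropic n=1.59: T₂ = T₁(V₁/V₂)^(n−1) = 623×(4.46)^0.59 = 1510 K; P₂ = P₁(V₁/V₂)^n = 4830 kPa.
W = (P₁V₁−P₂V₂)/(n−1) = (448×41.7−4830×9.34)/0.59 = -44900 J.
ΔU = nCvΔT = 3.61×20.8×(1510−623) = 66200 J.
Q = ΔU + W = 21300 J.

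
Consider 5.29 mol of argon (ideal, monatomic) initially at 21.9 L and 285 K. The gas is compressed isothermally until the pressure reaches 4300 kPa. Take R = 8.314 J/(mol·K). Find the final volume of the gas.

2.92 L

P₁ = nRT₁/V₁ = 5.29×8.314×285/21.9 = 572 kPa.
Isothermal: T stays 285 K; PV = const ⇒ V₂ = 2.92 L, P₂ = 4300 kPa.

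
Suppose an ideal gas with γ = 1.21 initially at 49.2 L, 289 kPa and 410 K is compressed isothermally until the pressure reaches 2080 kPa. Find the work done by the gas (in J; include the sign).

-28100 J

n = P₁V₁/(RT₁) = 289×49.2/(8.314×410) = 4.17 mol.
Isothermal: T stays 410 K; PV = const ⇒ V₂ = 6.84 L, P₂ = 2080 kPa.
W = nRT ln(V₂/V₁) = 4.17×8.314×410×ln(0.139) = -28100 J.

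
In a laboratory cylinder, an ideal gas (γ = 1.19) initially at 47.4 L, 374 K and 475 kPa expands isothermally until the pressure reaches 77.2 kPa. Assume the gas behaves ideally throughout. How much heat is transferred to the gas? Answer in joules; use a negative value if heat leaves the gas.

n = P₁V₁/(RT₁) = 475×47.4/(8.314×374) = 7.24 mol.
Isothermal: T stays 374 K; PV = const ⇒ V₂ = 292 L, P₂ = 77.2 kPa.
ΔU = 0 (ideal gas, T constant).
W = nRT ln(V₂/V₁) = 7.24×8.314×374×ln(6.15) = 40900 J.
Q = ΔU + W = 40900 J.

40900 J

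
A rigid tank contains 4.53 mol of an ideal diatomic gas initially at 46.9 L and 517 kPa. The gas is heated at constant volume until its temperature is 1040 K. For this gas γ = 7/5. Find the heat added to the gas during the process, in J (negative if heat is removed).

37300 J

T₁ = P₁V₁/(nR) = 517×46.9/(4.53×8.314) = 644 K.
Isochoric: V stays 46.9 L; P/T = const ⇒ T₂ = 1040 K, P₂ = 835 kPa.
W = 0 (no volume change).
ΔU = nCvΔT = 4.53×20.8×(1040−644) = 37300 J.
Q = ΔU = 37300 J.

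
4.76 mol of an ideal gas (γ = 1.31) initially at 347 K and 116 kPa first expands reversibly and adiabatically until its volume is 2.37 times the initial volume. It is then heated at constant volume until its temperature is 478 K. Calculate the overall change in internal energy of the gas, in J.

16700 J

V₁ = nRT₁/P₁ = 4.76×8.314×347/116 = 118 L.
Step 1 — Adiabatic: TV^(γ−1) = const ⇒ T₂ = 347×(0.422)^0.310 = 266 K; PV^γ = const ⇒ P₂ = 37.5 kPa.
ΔU = nCvΔT = 4.76×26.8×(266−347) = -10400 J.
Q = 0 for an adiabatic process, so W = −ΔU = 10400 J.
State after step 1: P = 37.5 kPa, V = 281 L, T = 266 K.
Step 2 — Isochoric: V stays 281 L; P/T = const ⇒ T₂ = 478 K, P₂ = 67.4 kPa.
W = 0 (no volume change).
ΔU = nCvΔT = 4.76×26.8×(478−266) = 27100 J.
Q = ΔU = 27100 J.
Net over both steps: W = 10400 J, Q = 27100 J, ΔU = 16700 J.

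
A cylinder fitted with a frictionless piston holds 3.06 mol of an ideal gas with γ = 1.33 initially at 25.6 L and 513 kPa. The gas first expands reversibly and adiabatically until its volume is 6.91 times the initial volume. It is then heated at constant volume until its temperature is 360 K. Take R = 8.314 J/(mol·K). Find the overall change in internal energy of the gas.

T₁ = P₁V₁/(nR) = 513×25.6/(3.06×8.314) = 516 K.
Step 1 — Adiabatic: TV^(γ−1) = const ⇒ T₂ = 516×(0.145)^0.330 = 273 K; PV^γ = const ⇒ P₂ = 39.2 kPa.
ΔU = nCvΔT = 3.06×25.2×(273−516) = -18800 J.
Q = 0 for an adiabatic process, so W = −ΔU = 18800 J.
State after step 1: P = 39.2 kPa, V = 177 L, T = 273 K.
Step 2 — Isochoric: V stays 177 L; P/T = const ⇒ T₂ = 360 K, P₂ = 51.8 kPa.
W = 0 (no volume change).
ΔU = nCvΔT = 3.06×25.2×(360−273) = 6720 J.
Q = ΔU = 6720 J.
Net over both steps: W = 18800 J, Q = 6720 J, ΔU = -12000 J.

-12000 J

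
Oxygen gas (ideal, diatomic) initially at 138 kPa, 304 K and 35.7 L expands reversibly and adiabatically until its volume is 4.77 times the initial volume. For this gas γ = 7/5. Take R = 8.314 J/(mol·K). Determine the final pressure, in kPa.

Adiabatic: TV^(γ−1) = const ⇒ T₂ = 304×(0.210)^0.400 = 163 K; PV^γ = const ⇒ P₂ = 15.5 kPa.

15.5 kPa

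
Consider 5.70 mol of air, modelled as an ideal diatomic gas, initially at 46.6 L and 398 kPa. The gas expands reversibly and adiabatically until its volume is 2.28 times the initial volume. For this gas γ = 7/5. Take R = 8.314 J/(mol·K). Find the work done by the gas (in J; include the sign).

T₁ = P₁V₁/(nR) = 398×46.6/(5.70×8.314) = 391 K.
Adiabatic: TV^(γ−1) = const ⇒ T₂ = 391×(0.439)^0.400 = 281 K; PV^γ = const ⇒ P₂ = 126 kPa.
ΔU = nCvΔT = 5.70×20.8×(281−391) = -13000 J.
Q = 0 for an adiabatic process, so W = −ΔU = 13000 J.

13000 J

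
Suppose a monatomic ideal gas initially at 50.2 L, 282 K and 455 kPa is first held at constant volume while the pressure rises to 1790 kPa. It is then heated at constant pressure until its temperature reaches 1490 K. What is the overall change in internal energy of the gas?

n = P₁V₁/(RT₁) = 455×50.2/(8.314×282) = 9.74 mol.
Step 1 — Isochoric: V stays 50.2 L; P/T = const ⇒ T₂ = 1110 K, P₂ = 1790 kPa.
W = 0 (no volume change).
ΔU = nCvΔT = 9.74×12.5×(1110−282) = 101000 J.
Q = ΔU = 101000 J.
State after step 1: P = 1790 kPa, V = 50.2 L, T = 1110 K.
Step 2 — Isobaric: P stays 1790 kPa; V/T = const ⇒ T₂ = 1490 K, V₂ = 67.4 L.
W = PΔV = 1790×(67.4−50.2) kPa·L = 30800 J.
ΔU = nCvΔT = 9.74×12.5×(1490−1110) = 46200 J.
Q = ΔU + W = nCpΔT = 77100 J.
Net over both steps: W = 30800 J, Q = 178000 J, ΔU = 147000 J.

147000 J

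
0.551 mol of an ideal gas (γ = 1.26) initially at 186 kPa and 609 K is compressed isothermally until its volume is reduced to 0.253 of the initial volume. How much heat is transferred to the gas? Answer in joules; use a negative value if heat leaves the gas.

V₁ = nRT₁/P₁ = 0.551×8.314×609/186 = 15.0 L.
Isothermal: T stays 609 K; PV = const ⇒ V₂ = 3.79 L, P₂ = 735 kPa.
ΔU = 0 (ideal gas, T constant).
W = nRT ln(V₂/V₁) = 0.551×8.314×609×ln(0.253) = -3830 J.
Q = ΔU + W = -3830 J.

-3830 J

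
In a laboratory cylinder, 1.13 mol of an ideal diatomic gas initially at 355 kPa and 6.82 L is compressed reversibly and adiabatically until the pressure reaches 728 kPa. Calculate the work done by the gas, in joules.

T₁ = P₁V₁/(nR) = 355×6.82/(1.13×8.314) = 258 K.
Adiabatic: T₂/T₁ = (P₂/P₁)^((γ−1)/γ) ⇒ T₂ = 258×(2.05)^0.286 = 316 K; V₂ = 4.08 L.
ΔU = nCvΔT = 1.13×20.8×(316−258) = 1380 J.
Q = 0 for an adiabatic process, so W = −ΔU = -1380 J.

-1380 J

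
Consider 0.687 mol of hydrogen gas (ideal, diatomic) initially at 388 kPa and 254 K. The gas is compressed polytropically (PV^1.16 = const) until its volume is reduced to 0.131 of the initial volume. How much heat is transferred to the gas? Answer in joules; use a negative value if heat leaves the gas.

-2090 J

V₁ = nRT₁/P₁ = 0.687×8.314×254/388 = 3.74 L.
Polytropic n=1.16: T₂ = T₁(V₁/V₂)^(n−1) = 254×(7.63)^0.16 = 352 K; P₂ = P₁(V₁/V₂)^n = 4100 kPa.
W = (P₁V₁−P₂V₂)/(n−1) = (388×3.74−4100×0.490)/0.16 = -3480 J.
ΔU = nCvΔT = 0.687×20.8×(352−254) = 1390 J.
Q = ΔU + W = -2090 J.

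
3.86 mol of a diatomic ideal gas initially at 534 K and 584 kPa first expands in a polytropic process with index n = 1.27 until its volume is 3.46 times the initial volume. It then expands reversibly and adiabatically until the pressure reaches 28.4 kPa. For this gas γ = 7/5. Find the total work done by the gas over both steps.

28500 J

V₁ = nRT₁/P₁ = 3.86×8.314×534/584 = 29.3 L.
Step 1 — Polytropic n=1.27: T₂ = T₁(V₁/V₂)^(n−1) = 534×(0.289)^0.27 = 382 K; P₂ = P₁(V₁/V₂)^n = 121 kPa.
W = (P₁V₁−P₂V₂)/(n−1) = (584×29.3−121×102)/0.27 = 18100 J.
ΔU = nCvΔT = 3.86×20.8×(382−534) = -12200 J.
Q = ΔU + W = 5870 J.
State after step 1: P = 121 kPa, V = 102 L, T = 382 K.
Step 2 — Adiabatic: T₂/T₁ = (P₂/P₁)^((γ−1)/γ) ⇒ T₂ = 382×(0.235)^0.286 = 253 K; V₂ = 285 L.
ΔU = nCvΔT = 3.86×20.8×(253−382) = -10400 J.
Q = 0 for an adiabatic process, so W = −ΔU = 10400 J.
Net over both steps: W = 28500 J, Q = 5870 J, ΔU = -22600 J.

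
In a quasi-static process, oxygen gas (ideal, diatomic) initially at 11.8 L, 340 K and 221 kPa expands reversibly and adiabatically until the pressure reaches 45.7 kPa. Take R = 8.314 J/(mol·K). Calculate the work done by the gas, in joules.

n = P₁V₁/(RT₁) = 221×11.8/(8.314×340) = 0.923 mol.
Adiabatic: T₂/T₁ = (P₂/P₁)^((γ−1)/γ) ⇒ T₂ = 340×(0.207)^0.286 = 217 K; V₂ = 36.4 L.
ΔU = nCvΔT = 0.923×20.8×(217−340) = -2360 J.
Q = 0 for an adiabatic process, so W = −ΔU = 2360 J.

2360 J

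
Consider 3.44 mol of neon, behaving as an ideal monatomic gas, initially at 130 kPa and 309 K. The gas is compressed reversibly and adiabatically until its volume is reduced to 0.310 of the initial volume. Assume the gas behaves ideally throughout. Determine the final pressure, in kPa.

916 kPa

V₁ = nRT₁/P₁ = 3.44×8.314×309/130 = 68.0 L.
Adiabatic: TV^(γ−1) = const ⇒ T₂ = 309×(3.23)^0.667 = 675 K; PV^γ = const ⇒ P₂ = 916 kPa.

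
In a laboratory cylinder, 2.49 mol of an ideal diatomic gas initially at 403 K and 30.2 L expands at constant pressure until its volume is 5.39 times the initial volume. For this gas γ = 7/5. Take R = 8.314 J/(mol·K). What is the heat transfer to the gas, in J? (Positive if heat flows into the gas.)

128000 J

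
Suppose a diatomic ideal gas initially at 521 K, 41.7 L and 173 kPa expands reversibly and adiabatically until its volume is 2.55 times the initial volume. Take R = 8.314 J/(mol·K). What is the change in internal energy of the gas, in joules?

n = P₁V₁/(RT₁) = 173×41.7/(8.314×521) = 1.67 mol.
Adiabatic: TV^(γ−1) = const ⇒ T₂ = 521×(0.392)^0.400 = 358 K; PV^γ = const ⇒ P₂ = 46.7 kPa.
For an ideal gas ΔU = nCvΔT with Cv = (5/2)R = 20.8 J/(mol·K).
ΔU = 1.67×20.8×(358−521) = -5630 J.

-5630 J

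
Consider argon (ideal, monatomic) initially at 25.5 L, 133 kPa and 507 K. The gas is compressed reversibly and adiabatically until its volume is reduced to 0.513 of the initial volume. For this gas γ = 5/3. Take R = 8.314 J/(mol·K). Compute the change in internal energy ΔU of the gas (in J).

2850 J

n = P₁V₁/(RT₁) = 133×25.5/(8.314×507) = 0.805 mol.
Adiabatic: TV^(γ−1) = const ⇒ T₂ = 507×(1.95)^0.667 = 791 K; PV^γ = const ⇒ P₂ = 405 kPa.
For an ideal gas ΔU = nCvΔT with Cv = (3/2)R = 12.5 J/(mol·K).
ΔU = 0.805×12.5×(791−507) = 2850 J.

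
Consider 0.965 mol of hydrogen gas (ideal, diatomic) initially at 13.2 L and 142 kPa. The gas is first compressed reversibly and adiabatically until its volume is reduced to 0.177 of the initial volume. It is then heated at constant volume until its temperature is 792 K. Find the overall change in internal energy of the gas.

T₁ = P₁V₁/(nR) = 142×13.2/(0.965×8.314) = 234 K.
Step 1 — Adiabatic: TV^(γ−1) = const ⇒ T₂ = 234×(5.65)^0.400 = 467 K; PV^γ = const ⇒ P₂ = 1600 kPa.
ΔU = nCvΔT = 0.965×20.8×(467−234) = 4680 J.
Q = 0 for an adiabatic process, so W = −ΔU = -4680 J.
State after step 1: P = 1600 kPa, V = 2.34 L, T = 467 K.
Step 2 — Isochoric: V stays 2.34 L; P/T = const ⇒ T₂ = 792 K, P₂ = 2720 kPa.
W = 0 (no volume change).
ΔU = nCvΔT = 0.965×20.8×(792−467) = 6520 J.
Q = ΔU = 6520 J.
Net over both steps: W = -4680 J, Q = 6520 J, ΔU = 11200 J.

11200 J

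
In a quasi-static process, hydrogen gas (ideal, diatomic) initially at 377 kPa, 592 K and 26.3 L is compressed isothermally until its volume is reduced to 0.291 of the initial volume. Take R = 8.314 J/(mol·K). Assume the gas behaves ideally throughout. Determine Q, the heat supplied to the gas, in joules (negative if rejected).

-12200 J

n = P₁V₁/(RT₁) = 377×26.3/(8.314×592) = 2.01 mol.
Isothermal: T stays 592 K; PV = const ⇒ V₂ = 7.65 L, P₂ = 1300 kPa.
ΔU = 0 (ideal gas, T constant).
W = nRT ln(V₂/V₁) = 2.01×8.314×592×ln(0.291) = -12200 J.
Q = ΔU + W = -12200 J.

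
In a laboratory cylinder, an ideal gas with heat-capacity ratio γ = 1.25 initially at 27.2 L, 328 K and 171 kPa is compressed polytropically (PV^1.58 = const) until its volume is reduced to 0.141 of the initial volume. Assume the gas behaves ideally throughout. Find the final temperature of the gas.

1020 K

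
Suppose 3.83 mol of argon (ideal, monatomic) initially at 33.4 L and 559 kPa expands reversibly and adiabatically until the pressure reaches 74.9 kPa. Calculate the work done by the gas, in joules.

15500 J

T₁ = P₁V₁/(nR) = 559×33.4/(3.83×8.314) = 586 K.
Adiabatic: T₂/T₁ = (P₂/P₁)^((γ−1)/γ) ⇒ T₂ = 586×(0.134)^0.400 = 262 K; V₂ = 112 L.
ΔU = nCvΔT = 3.83×12.5×(262−586) = -15500 J.
Q = 0 for an adiabatic process, so W = −ΔU = 15500 J.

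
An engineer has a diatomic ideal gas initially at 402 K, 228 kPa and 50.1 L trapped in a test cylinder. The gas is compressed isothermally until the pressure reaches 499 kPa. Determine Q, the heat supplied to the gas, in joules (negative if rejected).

n = P₁V₁/(RT₁) = 228×50.1/(8.314×402) = 3.42 mol.
Isothermal: T stays 402 K; PV = const ⇒ V₂ = 22.9 L, P₂ = 499 kPa.
ΔU = 0 (ideal gas, T constant).
W = nRT ln(V₂/V₁) = 3.42×8.314×402×ln(0.457) = -8950 J.
Q = ΔU + W = -8950 J.

-8950 J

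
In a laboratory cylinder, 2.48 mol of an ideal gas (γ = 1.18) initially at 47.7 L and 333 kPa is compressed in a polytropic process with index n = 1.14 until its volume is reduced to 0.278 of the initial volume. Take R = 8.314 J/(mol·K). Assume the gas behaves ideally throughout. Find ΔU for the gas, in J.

17300 J

T₁ = P₁V₁/(nR) = 333×47.7/(2.48×8.314) = 770 K.
Polytropic n=1.14: T₂ = T₁(V₁/V₂)^(n−1) = 770×(3.60)^0.14 = 922 K; P₂ = P₁(V₁/V₂)^n = 1430 kPa.
For an ideal gas ΔU = nCvΔT with Cv = R/(γ−1) = 46.2 J/(mol·K).
ΔU = 2.48×46.2×(922−770) = 17300 J.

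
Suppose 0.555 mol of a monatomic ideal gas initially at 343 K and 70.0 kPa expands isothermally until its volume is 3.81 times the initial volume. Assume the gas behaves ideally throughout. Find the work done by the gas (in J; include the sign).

2120 J

V₁ = nRT₁/P₁ = 0.555×8.314×343/70.0 = 22.6 L.
Isothermal: T stays 343 K; PV = const ⇒ V₂ = 86.1 L, P₂ = 18.4 kPa.
W = nRT ln(V₂/V₁) = 0.555×8.314×343×ln(3.81) = 2120 J.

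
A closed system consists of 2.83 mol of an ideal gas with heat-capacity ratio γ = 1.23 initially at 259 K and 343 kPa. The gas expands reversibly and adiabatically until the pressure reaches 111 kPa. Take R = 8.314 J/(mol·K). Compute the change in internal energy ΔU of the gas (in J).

-5040 J

V₁ = nRT₁/P₁ = 2.83×8.314×259/343 = 17.8 L.
Adiabatic: T₂/T₁ = (P₂/P₁)^((γ−1)/γ) ⇒ T₂ = 259×(0.324)^0.187 = 210 K; V₂ = 44.5 L.
For an ideal gas ΔU = nCvΔT with Cv = R/(γ−1) = 36.1 J/(mol·K).
ΔU = 2.83×36.1×(210−259) = -5040 J.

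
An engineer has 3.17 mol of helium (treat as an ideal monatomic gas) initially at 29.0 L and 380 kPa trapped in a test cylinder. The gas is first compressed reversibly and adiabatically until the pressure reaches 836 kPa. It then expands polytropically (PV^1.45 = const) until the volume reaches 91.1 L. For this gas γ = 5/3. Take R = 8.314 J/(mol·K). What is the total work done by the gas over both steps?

T₁ = P₁V₁/(nR) = 380×29.0/(3.17×8.314) = 418 K.
Step 1 — Adiabatic: T₂/T₁ = (P₂/P₁)^((γ−1)/γ) ⇒ T₂ = 418×(2.20)^0.400 = 573 K; V₂ = 18.1 L.
ΔU = nCvΔT = 3.17×12.5×(573−418) = 6130 J.
Q = 0 for an adiabatic process, so W = −ΔU = -6130 J.
State after step 1: P = 836 kPa, V = 18.1 L, T = 573 K.
Step 2 — Polytropic n=1.45: T₂ = T₁(V₁/V₂)^(n−1) = 573×(0.198)^0.45 = 277 K; P₂ = P₁(V₁/V₂)^n = 80.1 kPa.
W = (P₁V₁−P₂V₂)/(n−1) = (836×18.1−80.1×91.1)/0.45 = 17400 J.
ΔU = nCvΔT = 3.17×12.5×(277−573) = -11700 J.
Q = ΔU + W = 5640 J.
Net over both steps: W = 11200 J, Q = 5640 J, ΔU = -5590 J.

11200 J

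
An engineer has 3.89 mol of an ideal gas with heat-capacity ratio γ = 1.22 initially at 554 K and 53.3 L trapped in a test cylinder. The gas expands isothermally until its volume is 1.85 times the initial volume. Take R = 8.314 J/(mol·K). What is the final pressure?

P₁ = nRT₁/V₁ = 3.89×8.314×554/53.3 = 336 kPa.
Isothermal: T stays 554 K; PV = const ⇒ V₂ = 98.6 L, P₂ = 182 kPa.

182 kPa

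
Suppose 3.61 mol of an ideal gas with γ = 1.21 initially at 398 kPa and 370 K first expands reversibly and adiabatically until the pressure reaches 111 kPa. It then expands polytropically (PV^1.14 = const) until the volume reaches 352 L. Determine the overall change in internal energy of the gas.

-18400 J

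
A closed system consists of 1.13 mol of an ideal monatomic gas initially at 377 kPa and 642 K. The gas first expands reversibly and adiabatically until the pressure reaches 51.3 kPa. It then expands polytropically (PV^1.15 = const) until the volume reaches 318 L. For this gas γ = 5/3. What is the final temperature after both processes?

221 K

V₁ = nRT₁/P₁ = 1.13×8.314×642/377 = 16.0 L.
Step 1 — Adiabatic: T₂/T₁ = (P₂/P₁)^((γ−1)/γ) ⇒ T₂ = 642×(0.136)^0.400 = 289 K; V₂ = 52.9 L.
ΔU = nCvΔT = 1.13×12.5×(289−642) = -4970 J.
Q = 0 for an adiabatic process, so W = −ΔU = 4970 J.
State after step 1: P = 51.3 kPa, V = 52.9 L, T = 289 K.
Step 2 — Polytropic n=1.15: T₂ = T₁(V₁/V₂)^(n−1) = 289×(0.166)^0.15 = 221 K; P₂ = P₁(V₁/V₂)^n = 6.53 kPa.
W = (P₁V₁−P₂V₂)/(n−1) = (51.3×52.9−6.53×318)/0.15 = 4270 J.
ΔU = nCvΔT = 1.13×12.5×(221−289) = -961 J.
Q = ΔU + W = 3310 J.
Net over both steps: W = 9240 J, Q = 3310 J, ΔU = -5930 J.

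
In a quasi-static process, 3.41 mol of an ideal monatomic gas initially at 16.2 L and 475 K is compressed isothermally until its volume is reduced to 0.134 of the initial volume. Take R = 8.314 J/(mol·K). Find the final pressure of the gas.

6200 kPa

P₁ = nRT₁/V₁ = 3.41×8.314×475/16.2 = 831 kPa.
Isothermal: T stays 475 K; PV = const ⇒ V₂ = 2.17 L, P₂ = 6200 kPa.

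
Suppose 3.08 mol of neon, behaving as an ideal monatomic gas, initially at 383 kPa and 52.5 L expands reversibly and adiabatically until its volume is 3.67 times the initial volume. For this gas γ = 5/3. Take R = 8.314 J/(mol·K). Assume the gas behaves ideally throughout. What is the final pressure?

43.9 kPa

T₁ = P₁V₁/(nR) = 383×52.5/(3.08×8.314) = 785 K.
Adiabatic: TV^(γ−1) = const ⇒ T₂ = 785×(0.272)^0.667 = 330 K; PV^γ = const ⇒ P₂ = 43.9 kPa.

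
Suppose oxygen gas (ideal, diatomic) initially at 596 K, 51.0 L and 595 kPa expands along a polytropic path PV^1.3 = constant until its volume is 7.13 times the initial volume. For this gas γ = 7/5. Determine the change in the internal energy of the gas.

-33800 J

n = P₁V₁/(RT₁) = 595×51.0/(8.314×596) = 6.12 mol.
Polytropic n=1.3: T₂ = T₁(V₁/V₂)^(n−1) = 596×(0.140)^0.30 = 331 K; P₂ = P₁(V₁/V₂)^n = 46.3 kPa.
For an ideal gas ΔU = nCvΔT with Cv = (5/2)R = 20.8 J/(mol·K).
ΔU = 6.12×20.8×(331−596) = -33800 J.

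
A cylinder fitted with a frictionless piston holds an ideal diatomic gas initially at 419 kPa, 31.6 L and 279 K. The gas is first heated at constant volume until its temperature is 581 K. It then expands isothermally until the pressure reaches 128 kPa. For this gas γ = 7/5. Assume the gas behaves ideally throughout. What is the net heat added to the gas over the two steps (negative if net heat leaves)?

88800 J

n = P₁V₁/(RT₁) = 419×31.6/(8.314×279) = 5.71 mol.
Step 1 — Isochoric: V stays 31.6 L; P/T = const ⇒ T₂ = 581 K, P₂ = 873 kPa.
W = 0 (no volume change).
ΔU = nCvΔT = 5.71×20.8×(581−279) = 35800 J.
Q = ΔU = 35800 J.
State after step 1: P = 873 kPa, V = 31.6 L, T = 581 K.
Step 2 — Isothermal: T stays 581 K; PV = const ⇒ V₂ = 215 L, P₂ = 128 kPa.
ΔU = 0 (ideal gas, T constant).
W = nRT ln(V₂/V₁) = 5.71×8.314×581×ln(6.82) = 52900 J.
Q = ΔU + W = 52900 J.
Net over both steps: W = 52900 J, Q = 88800 J, ΔU = 35800 J.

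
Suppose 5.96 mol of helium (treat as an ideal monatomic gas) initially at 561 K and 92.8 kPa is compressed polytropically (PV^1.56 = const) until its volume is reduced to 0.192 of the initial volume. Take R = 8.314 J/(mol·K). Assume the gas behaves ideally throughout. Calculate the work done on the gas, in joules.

75400 J

V₁ = nRT₁/P₁ = 5.96×8.314×561/92.8 = 300 L.
Polytropic n=1.56: T₂ = T₁(V₁/V₂)^(n−1) = 561×(5.21)^0.56 = 1410 K; P₂ = P₁(V₁/V₂)^n = 1220 kPa.
W = (P₁V₁−P₂V₂)/(n−1) = (92.8×300−1220×57.5)/0.56 = -75400 J.
Work done on the gas = −W_by = 75400 J.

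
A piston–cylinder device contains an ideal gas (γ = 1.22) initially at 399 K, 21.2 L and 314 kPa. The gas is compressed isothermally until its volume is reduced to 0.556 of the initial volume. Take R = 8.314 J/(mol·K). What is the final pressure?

Isothermal: T stays 399 K; PV = const ⇒ V₂ = 11.8 L, P₂ = 565 kPa.

565 kPa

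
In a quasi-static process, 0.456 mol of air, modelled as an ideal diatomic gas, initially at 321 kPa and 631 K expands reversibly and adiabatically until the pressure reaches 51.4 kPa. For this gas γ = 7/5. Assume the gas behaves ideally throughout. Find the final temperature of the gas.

374 K

V₁ = nRT₁/P₁ = 0.456×8.314×631/321 = 7.45 L.
Adiabatic: T₂/T₁ = (P₂/P₁)^((γ−1)/γ) ⇒ T₂ = 631×(0.160)^0.286 = 374 K; V₂ = 27.6 L.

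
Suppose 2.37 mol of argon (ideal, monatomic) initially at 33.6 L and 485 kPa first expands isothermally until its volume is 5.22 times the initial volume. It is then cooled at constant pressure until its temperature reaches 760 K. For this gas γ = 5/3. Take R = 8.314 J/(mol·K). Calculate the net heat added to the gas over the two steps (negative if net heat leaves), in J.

23600 J

T₁ = P₁V₁/(nR) = 485×33.6/(2.37×8.314) = 827 K.
Step 1 — Isothermal: T stays 827 K; PV = const ⇒ V₂ = 175 L, P₂ = 92.9 kPa.
ΔU = 0 (ideal gas, T constant).
W = nRT ln(V₂/V₁) = 2.37×8.314×827×ln(5.22) = 26900 J.
Q = ΔU + W = 26900 J.
State after step 1: P = 92.9 kPa, V = 175 L, T = 827 K.
Step 2 — Isobaric: P stays 92.9 kPa; V/T = const ⇒ T₂ = 760 K, V₂ = 161 L.
W = PΔV = 92.9×(161−175) kPa·L = -1320 J.
ΔU = nCvΔT = 2.37×12.5×(760−827) = -1980 J.
Q = ΔU + W = nCpΔT = -3300 J.
Net over both steps: W = 25600 J, Q = 23600 J, ΔU = -1980 J.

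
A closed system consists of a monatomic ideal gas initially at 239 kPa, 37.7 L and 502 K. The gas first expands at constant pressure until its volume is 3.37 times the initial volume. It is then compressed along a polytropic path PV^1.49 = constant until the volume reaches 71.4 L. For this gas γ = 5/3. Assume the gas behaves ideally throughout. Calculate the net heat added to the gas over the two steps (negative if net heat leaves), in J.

48000 J

n = P₁V₁/(RT₁) = 239×37.7/(8.314×502) = 2.16 mol.
Step 1 — Isobaric: P stays 239 kPa; V/T = const ⇒ T₂ = 1690 K, V₂ = 127 L.
W = PΔV = 239×(127−37.7) kPa·L = 21400 J.
ΔU = nCvΔT = 2.16×12.5×(1690−502) = 32000 J.
Q = ΔU + W = nCpΔT = 53400 J.
State after step 1: P = 239 kPa, V = 127 L, T = 1690 K.
Step 2 — Polytropic n=1.49: T₂ = T₁(V₁/V₂)^(n−1) = 1690×(1.78)^0.49 = 2240 K; P₂ = P₁(V₁/V₂)^n = 564 kPa.
W = (P₁V₁−P₂V₂)/(n−1) = (239×127−564×71.4)/0.49 = -20200 J.
ΔU = nCvΔT = 2.16×12.5×(2240−1690) = 14900 J.
Q = ΔU + W = -5360 J.
Net over both steps: W = 1140 J, Q = 48000 J, ΔU = 46900 J.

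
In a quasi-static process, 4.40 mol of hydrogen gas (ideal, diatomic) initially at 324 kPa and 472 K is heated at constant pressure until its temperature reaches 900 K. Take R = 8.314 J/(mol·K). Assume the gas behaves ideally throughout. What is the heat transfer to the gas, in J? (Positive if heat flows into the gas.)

54800 J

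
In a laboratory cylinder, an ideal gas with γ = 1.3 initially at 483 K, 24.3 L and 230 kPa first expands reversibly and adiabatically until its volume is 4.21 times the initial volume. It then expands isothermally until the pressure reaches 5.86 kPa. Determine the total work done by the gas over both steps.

n = P₁V₁/(RT₁) = 230×24.3/(8.314×483) = 1.39 mol.
Step 1 — Adiabatic: TV^(γ−1) = const ⇒ T₂ = 483×(0.238)^0.300 = 314 K; PV^γ = const ⇒ P₂ = 35.5 kPa.
ΔU = nCvΔT = 1.39×27.7×(314−483) = -6530 J.
Q = 0 for an adiabatic process, so W = −ΔU = 6530 J.
State after step 1: P = 35.5 kPa, V = 102 L, T = 314 K.
Step 2 — Isothermal: T stays 314 K; PV = const ⇒ V₂ = 620 L, P₂ = 5.86 kPa.
ΔU = 0 (ideal gas, T constant).
W = nRT ln(V₂/V₁) = 1.39×8.314×314×ln(6.06) = 6540 J.
Q = ΔU + W = 6540 J.
Net over both steps: W = 13100 J, Q = 6540 J, ΔU = -6530 J.

13100 J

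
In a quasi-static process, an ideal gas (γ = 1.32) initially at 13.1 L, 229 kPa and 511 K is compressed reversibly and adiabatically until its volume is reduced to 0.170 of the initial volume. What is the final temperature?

Adiabatic: TV^(γ−1) = const ⇒ T₂ = 511×(5.88)^0.320 = 901 K; PV^γ = const ⇒ P₂ = 2370 kPa.

901 K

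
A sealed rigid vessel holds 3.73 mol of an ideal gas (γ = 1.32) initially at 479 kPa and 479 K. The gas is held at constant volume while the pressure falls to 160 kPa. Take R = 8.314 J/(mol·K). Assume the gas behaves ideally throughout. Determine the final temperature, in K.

160 K

V₁ = nRT₁/P₁ = 3.73×8.314×479/479 = 31.0 L.
Isochoric: V stays 31.0 L; P/T = const ⇒ T₂ = 160 K, P₂ = 160 kPa.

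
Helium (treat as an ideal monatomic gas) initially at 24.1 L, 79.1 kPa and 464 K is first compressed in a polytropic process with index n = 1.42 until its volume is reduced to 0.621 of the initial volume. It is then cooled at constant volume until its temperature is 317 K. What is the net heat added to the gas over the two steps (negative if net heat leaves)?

-1910 J

n = P₁V₁/(RT₁) = 79.1×24.1/(8.314×464) = 0.494 mol.
Step 1 — Polytropic n=1.42: T₂ = T₁(V₁/V₂)^(n−1) = 464×(1.61)^0.42 = 567 K; P₂ = P₁(V₁/V₂)^n = 156 kPa.
W = (P₁V₁−P₂V₂)/(n−1) = (79.1×24.1−156×15.0)/0.42 = -1010 J.
ΔU = nCvΔT = 0.494×12.5×(567−464) = 633 J.
Q = ΔU + W = -372 J.
State after step 1: P = 156 kPa, V = 15.0 L, T = 567 K.
Step 2 — Isochoric: V stays 15.0 L; P/T = const ⇒ T₂ = 317 K, P₂ = 87.0 kPa.
W = 0 (no volume change).
ΔU = nCvΔT = 0.494×12.5×(317−567) = -1540 J.
Q = ΔU = -1540 J.
Net over both steps: W = -1010 J, Q = -1910 J, ΔU = -906 J.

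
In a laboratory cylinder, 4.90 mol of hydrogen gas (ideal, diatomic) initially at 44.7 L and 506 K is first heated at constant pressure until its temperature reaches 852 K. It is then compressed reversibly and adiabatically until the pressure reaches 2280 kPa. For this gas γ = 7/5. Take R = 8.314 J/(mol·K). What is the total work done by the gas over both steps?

-36100 J

P₁ = nRT₁/V₁ = 4.90×8.314×506/44.7 = 461 kPa.
Step 1 — Isobaric: P stays 461 kPa; V/T = const ⇒ T₂ = 852 K, V₂ = 75.3 L.
W = PΔV = 461×(75.3−44.7) kPa·L = 14100 J.
ΔU = nCvΔT = 4.90×20.8×(852−506) = 35200 J.
Q = ΔU + W = nCpΔT = 49300 J.
State after step 1: P = 461 kPa, V = 75.3 L, T = 852 K.
Step 2 — Adiabatic: T₂/T₁ = (P₂/P₁)^((γ−1)/γ) ⇒ T₂ = 852×(4.94)^0.286 = 1350 K; V₂ = 24.0 L.
ΔU = nCvΔT = 4.90×20.8×(1350−852) = 50200 J.
Q = 0 for an adiabatic process, so W = −ΔU = -50200 J.
Net over both steps: W = -36100 J, Q = 49300 J, ΔU = 85500 J.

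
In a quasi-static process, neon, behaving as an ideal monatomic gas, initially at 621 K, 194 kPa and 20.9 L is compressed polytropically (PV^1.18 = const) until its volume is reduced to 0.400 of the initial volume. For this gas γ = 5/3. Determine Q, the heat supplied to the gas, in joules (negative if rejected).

-2950 J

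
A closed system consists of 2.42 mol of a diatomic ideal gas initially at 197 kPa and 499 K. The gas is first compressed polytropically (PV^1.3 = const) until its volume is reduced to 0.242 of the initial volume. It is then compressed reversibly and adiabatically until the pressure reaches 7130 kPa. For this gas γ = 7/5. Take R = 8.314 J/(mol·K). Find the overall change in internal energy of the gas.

V₁ = nRT₁/P₁ = 2.42×8.314×499/197 = 51.0 L.
Step 1 — Polytropic n=1.3: T₂ = T₁(V₁/V₂)^(n−1) = 499×(4.13)^0.30 = 764 K; P₂ = P₁(V₁/V₂)^n = 1250 kPa.
W = (P₁V₁−P₂V₂)/(n−1) = (197×51.0−1250×12.3)/0.30 = -17800 J.
ΔU = nCvΔT = 2.42×20.8×(764−499) = 13300 J.
Q = ΔU + W = -4440 J.
State after step 1: P = 1250 kPa, V = 12.3 L, T = 764 K.
Step 2 — Adiabatic: T₂/T₁ = (P₂/P₁)^((γ−1)/γ) ⇒ T₂ = 764×(5.72)^0.286 = 1260 K; V₂ = 3.55 L.
ΔU = nCvΔT = 2.42×20.8×(1260−764) = 24800 J.
Q = 0 for an adiabatic process, so W = −ΔU = -24800 J.
Net over both steps: W = -42600 J, Q = -4440 J, ΔU = 38100 J.

38100 J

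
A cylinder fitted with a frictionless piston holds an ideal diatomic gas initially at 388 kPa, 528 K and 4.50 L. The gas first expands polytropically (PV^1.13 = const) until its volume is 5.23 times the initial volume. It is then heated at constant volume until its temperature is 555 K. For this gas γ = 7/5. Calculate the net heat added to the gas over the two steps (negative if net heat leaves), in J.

2820 J

n = P₁V₁/(RT₁) = 388×4.50/(8.314×528) = 0.398 mol.
Step 1 — Polytropic n=1.13: T₂ = T₁(V₁/V₂)^(n−1) = 528×(0.191)^0.13 = 426 K; P₂ = P₁(V₁/V₂)^n = 59.8 kPa.
W = (P₁V₁−P₂V₂)/(n−1) = (388×4.50−59.8×23.5)/0.13 = 2600 J.
ΔU = nCvΔT = 0.398×20.8×(426−528) = -845 J.
Q = ΔU + W = 1750 J.
State after step 1: P = 59.8 kPa, V = 23.5 L, T = 426 K.
Step 2 — Isochoric: V stays 23.5 L; P/T = const ⇒ T₂ = 555 K, P₂ = 78.0 kPa.
W = 0 (no volume change).
ΔU = nCvΔT = 0.398×20.8×(555−426) = 1070 J.
Q = ΔU = 1070 J.
Net over both steps: W = 2600 J, Q = 2820 J, ΔU = 223 J.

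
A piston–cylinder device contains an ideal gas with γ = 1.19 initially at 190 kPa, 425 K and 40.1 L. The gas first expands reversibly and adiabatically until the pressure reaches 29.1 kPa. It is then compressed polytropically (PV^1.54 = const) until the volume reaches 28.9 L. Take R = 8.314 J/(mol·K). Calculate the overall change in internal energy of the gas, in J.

43000 J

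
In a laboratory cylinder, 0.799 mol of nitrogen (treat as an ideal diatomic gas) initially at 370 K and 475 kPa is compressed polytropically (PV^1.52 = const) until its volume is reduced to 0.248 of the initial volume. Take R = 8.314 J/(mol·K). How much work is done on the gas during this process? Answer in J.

5030 J

V₁ = nRT₁/P₁ = 0.799×8.314×370/475 = 5.17 L.
Polytropic n=1.52: T₂ = T₁(V₁/V₂)^(n−1) = 370×(4.03)^0.52 = 764 K; P₂ = P₁(V₁/V₂)^n = 3950 kPa.
W = (P₁V₁−P₂V₂)/(n−1) = (475×5.17−3950×1.28)/0.52 = -5030 J.
Work done on the gas = −W_by = 5030 J.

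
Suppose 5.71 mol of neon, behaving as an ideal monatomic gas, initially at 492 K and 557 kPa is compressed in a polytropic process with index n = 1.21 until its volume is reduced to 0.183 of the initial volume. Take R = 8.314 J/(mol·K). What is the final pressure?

4350 kPa

V₁ = nRT₁/P₁ = 5.71×8.314×492/557 = 41.9 L.
Polytropic n=1.21: T₂ = T₁(V₁/V₂)^(n−1) = 492×(5.46)^0.21 = 703 K; P₂ = P₁(V₁/V₂)^n = 4350 kPa.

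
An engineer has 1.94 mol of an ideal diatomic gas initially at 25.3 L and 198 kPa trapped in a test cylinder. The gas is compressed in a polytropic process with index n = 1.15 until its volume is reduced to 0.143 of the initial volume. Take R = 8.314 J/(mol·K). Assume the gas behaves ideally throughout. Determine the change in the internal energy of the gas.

4240 J

T₁ = P₁V₁/(nR) = 198×25.3/(1.94×8.314) = 311 K.
Polytropic n=1.15: T₂ = T₁(V₁/V₂)^(n−1) = 311×(6.99)^0.15 = 416 K; P₂ = P₁(V₁/V₂)^n = 1850 kPa.
For an ideal gas ΔU = nCvΔT with Cv = (5/2)R = 20.8 J/(mol·K).
ΔU = 1.94×20.8×(416−311) = 4240 J.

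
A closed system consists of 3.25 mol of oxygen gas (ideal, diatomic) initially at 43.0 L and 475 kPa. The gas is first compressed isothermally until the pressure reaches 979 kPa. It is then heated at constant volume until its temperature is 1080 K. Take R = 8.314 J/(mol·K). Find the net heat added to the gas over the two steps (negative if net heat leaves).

T₁ = P₁V₁/(nR) = 475×43.0/(3.25×8.314) = 756 K.
Step 1 — Isothermal: T stays 756 K; PV = const ⇒ V₂ = 20.9 L, P₂ = 979 kPa.
ΔU = 0 (ideal gas, T constant).
W = nRT ln(V₂/V₁) = 3.25×8.314×756×ln(0.485) = -14800 J.
Q = ΔU + W = -14800 J.
State after step 1: P = 979 kPa, V = 20.9 L, T = 756 K.
Step 2 — Isochoric: V stays 20.9 L; P/T = const ⇒ T₂ = 1080 K, P₂ = 1400 kPa.
W = 0 (no volume change).
ΔU = nCvΔT = 3.25×20.8×(1080−756) = 21900 J.
Q = ΔU = 21900 J.
Net over both steps: W = -14800 J, Q = 7120 J, ΔU = 21900 J.

7120 J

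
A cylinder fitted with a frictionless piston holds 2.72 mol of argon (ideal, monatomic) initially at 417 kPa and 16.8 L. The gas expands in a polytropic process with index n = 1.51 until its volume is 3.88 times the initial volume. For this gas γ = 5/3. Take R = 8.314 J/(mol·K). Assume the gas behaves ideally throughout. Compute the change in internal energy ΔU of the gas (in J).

-5250 J

T₁ = P₁V₁/(nR) = 417×16.8/(2.72×8.314) = 310 K.
Polytropic n=1.51: T₂ = T₁(V₁/V₂)^(n−1) = 310×(0.258)^0.51 = 155 K; P₂ = P₁(V₁/V₂)^n = 53.8 kPa.
For an ideal gas ΔU = nCvΔT with Cv = (3/2)R = 12.5 J/(mol·K).
ΔU = 2.72×12.5×(155−310) = -5250 J.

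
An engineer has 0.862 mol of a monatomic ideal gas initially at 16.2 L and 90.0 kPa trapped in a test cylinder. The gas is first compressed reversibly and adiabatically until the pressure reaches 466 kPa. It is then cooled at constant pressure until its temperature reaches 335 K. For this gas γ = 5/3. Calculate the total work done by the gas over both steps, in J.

T₁ = P₁V₁/(nR) = 90.0×16.2/(0.862×8.314) = 203 K.
Step 1 — Adiabatic: T₂/T₁ = (P₂/P₁)^((γ−1)/γ) ⇒ T₂ = 203×(5.18)^0.400 = 393 K; V₂ = 6.04 L.
ΔU = nCvΔT = 0.862×12.5×(393−203) = 2030 J.
Q = 0 for an adiabatic process, so W = −ΔU = -2030 J.
State after step 1: P = 466 kPa, V = 6.04 L, T = 393 K.
Step 2 — Isobaric: P stays 466 kPa; V/T = const ⇒ T₂ = 335 K, V₂ = 5.15 L.
W = PΔV = 466×(5.15−6.04) kPa·L = -414 J.
ΔU = nCvΔT = 0.862×12.5×(335−393) = -621 J.
Q = ΔU + W = nCpΔT = -1030 J.
Net over both steps: W = -2450 J, Q = -1030 J, ΔU = 1410 J.

-2450 J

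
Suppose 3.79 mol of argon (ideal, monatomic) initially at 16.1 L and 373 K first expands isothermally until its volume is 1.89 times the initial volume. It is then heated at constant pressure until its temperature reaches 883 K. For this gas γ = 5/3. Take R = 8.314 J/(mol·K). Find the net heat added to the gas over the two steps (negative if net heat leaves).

47700 J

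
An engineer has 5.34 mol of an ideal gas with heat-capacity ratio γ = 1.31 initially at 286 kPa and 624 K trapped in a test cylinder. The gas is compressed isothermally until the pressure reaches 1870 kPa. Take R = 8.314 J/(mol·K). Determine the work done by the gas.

V₁ = nRT₁/P₁ = 5.34×8.314×624/286 = 96.9 L.
Isothermal: T stays 624 K; PV = const ⇒ V₂ = 14.8 L, P₂ = 1870 kPa.
W = nRT ln(V₂/V₁) = 5.34×8.314×624×ln(0.153) = -52000 J.

-52000 J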